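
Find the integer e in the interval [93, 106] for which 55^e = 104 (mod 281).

99

Compute 55^93 mod 281 = 82, then multiply by 55 repeatedly:
  55^93=82  55^94=14  55^95=208  55^96=200  55^97=41
  55^98=7  55^99=104
Found 104 at exponent 99.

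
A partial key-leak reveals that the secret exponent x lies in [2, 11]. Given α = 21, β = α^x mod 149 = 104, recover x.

Compute 21^2 mod 149 = 143, then multiply by 21 repeatedly:
  21^2=143  21^3=23  21^4=36  21^5=11  21^6=82
  21^7=83  21^8=104
Found 104 at exponent 8.

8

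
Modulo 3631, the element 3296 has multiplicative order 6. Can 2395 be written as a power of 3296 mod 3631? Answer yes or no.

no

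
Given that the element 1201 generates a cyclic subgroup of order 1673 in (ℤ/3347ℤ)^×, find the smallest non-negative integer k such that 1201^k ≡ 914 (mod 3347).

128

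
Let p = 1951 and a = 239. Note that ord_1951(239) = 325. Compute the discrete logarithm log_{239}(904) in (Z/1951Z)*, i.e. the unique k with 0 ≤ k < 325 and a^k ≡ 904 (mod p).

Baby-step giant-step with m = ceil(sqrt(325)) = 19.
Baby table (239^j mod 1951 for j=0..18):
  0:1  1:239  2:542  3:772  4:1114  5:910  6:929  7:1568
  8:160  9:1171  10:876  11:607  12:699  13:1226  14:364  15:1152
  16:237  17:64  18:1639
Giant step factor: 239^(-19) ≡ 549 (mod 1951).
Scan 904·549^i mod 1951 for i = 0, 1, …:
  i=0: 904   i=1: 742   i=2: 1550   i=3: 314
  i=4: 698   i=5: 806   i=6: 1568
Match at i=6, j=7: k = 6·19 + 7 = 121.

121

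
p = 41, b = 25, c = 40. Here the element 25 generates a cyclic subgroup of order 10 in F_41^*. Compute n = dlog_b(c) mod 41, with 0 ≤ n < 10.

5

Successive powers of 25 modulo 41:
  25^0=1  25^1=25  25^2=10  25^3=4  25^4=18  25^5=40
So 25^5 ≡ 40 (mod 41), giving n = 5.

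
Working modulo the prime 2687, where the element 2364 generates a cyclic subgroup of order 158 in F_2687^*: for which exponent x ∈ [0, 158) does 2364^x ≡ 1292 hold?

Baby-step giant-step with m = ceil(sqrt(158)) = 13.
Baby table (2364^j mod 2687 for j=0..12):
  0:1  1:2364  2:2223  3:2087  4:336  5:1639  6:2629  7:2612
  8:42  9:2556  10:2008  11:1670  12:677
Giant step factor: 2364^(-13) ≡ 1005 (mod 2687).
Scan 1292·1005^i mod 2687 for i = 0, 1, …:
  i=0: 1292   i=1: 639   i=2: 2   i=3: 2010
  i=4: 2113   i=5: 835   i=6: 831   i=7: 2185
  i=8: 646   i=9: 1663   i=10: 1
Match at i=10, j=0: x = 10·13 + 0 = 130.

130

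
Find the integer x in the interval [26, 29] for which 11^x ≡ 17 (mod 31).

29

Compute 11^26 mod 31 = 7, then multiply by 11 repeatedly:
  11^26=7  11^27=15  11^28=10  11^29=17
Found 17 at exponent 29.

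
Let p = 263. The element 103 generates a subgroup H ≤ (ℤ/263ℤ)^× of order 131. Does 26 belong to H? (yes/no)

26 ∈ ⟨103⟩ iff 26^131 ≡ 1 (mod 263), since |⟨103⟩| = 131.
26^131 mod 263 = 1.
Since 1 = 1, 26 lies in the subgroup.

yes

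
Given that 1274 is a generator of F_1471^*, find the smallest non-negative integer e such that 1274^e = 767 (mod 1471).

739

Baby-step giant-step with m = ceil(sqrt(1470)) = 39.
Baby table (1274^j mod 1471 for j=0..38):
  0:1  1:1274  2:563  3:885  4:704  5:1057  6:653  7:807
  8:1360  9:1273  10:760  11:322  12:1290  13:353  14:1067  15:154
  16:553  17:1384  18:958  19:1033  20:968  21:534  22:714  23:558
  24:399  25:831  26:1045  27:75  28:1406  29:1037  30:180  31:1315
  32:1312  33:432  34:214  35:501  36:1331  37:1102  38:614
Giant step factor: 1274^(-39) ≡ 556 (mod 1471).
Scan 767·556^i mod 1471 for i = 0, 1, …:
  i=0: 767   i=1: 1333   i=2: 1235   i=3: 1174
  i=4: 1091   i=5: 544   i=6: 909   i=7: 851
  i=8: 965   i=9: 1096     …   i=17: 420
  i=18: 1102
Match at i=18, j=37: e = 18·39 + 37 = 739.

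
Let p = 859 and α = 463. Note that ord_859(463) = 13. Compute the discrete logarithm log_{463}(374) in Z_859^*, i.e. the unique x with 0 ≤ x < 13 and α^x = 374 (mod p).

6

Successive powers of 463 modulo 859:
  463^0=1  463^1=463  463^2=478  463^3=551  463^4=849  463^5=524
  463^6=374
So 463^6 ≡ 374 (mod 859), giving x = 6.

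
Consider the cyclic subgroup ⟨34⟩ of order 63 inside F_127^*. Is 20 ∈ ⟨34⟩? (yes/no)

no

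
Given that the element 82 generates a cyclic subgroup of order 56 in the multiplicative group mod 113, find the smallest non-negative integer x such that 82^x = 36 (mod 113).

33

Baby-step giant-step with m = ceil(sqrt(56)) = 8.
Baby table (82^j mod 113 for j=0..7):
  0:1  1:82  2:57  3:41  4:85  5:77  6:99  7:95
Giant step factor: 82^(-8) ≡ 16 (mod 113).
Scan 36·16^i mod 113 for i = 0, 1, …:
  i=0: 36   i=1: 11   i=2: 63   i=3: 104
  i=4: 82
Match at i=4, j=1: x = 4·8 + 1 = 33.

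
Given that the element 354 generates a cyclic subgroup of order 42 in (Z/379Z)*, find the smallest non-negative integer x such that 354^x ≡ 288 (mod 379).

Baby-step giant-step with m = ceil(sqrt(42)) = 7.
Baby table (354^j mod 379 for j=0..6):
  0:1  1:354  2:246  3:293  4:255  5:68  6:195
Giant step factor: 354^(-7) ≡ 328 (mod 379).
Scan 288·328^i mod 379 for i = 0, 1, …:
  i=0: 288   i=1: 93   i=2: 184   i=3: 91
  i=4: 286   i=5: 195
Match at i=5, j=6: x = 5·7 + 6 = 41.

41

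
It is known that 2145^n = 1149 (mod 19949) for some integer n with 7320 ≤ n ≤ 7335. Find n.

7328

Compute 2145^7320 mod 19949 = 4788, then multiply by 2145 repeatedly:
  2145^7320=4788  2145^7321=16474  2145^7322=7051  2145^7323=3053  2145^7324=5413
  2145^7325=567  2145^7326=19275  2145^7327=10547  2145^7328=1149
Found 1149 at exponent 7328.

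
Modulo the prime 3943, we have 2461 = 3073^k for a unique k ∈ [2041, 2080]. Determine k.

2076

Compute 3073^2041 mod 3943 = 2375, then multiply by 3073 repeatedly:
  3073^2041=2375  3073^2042=3825  3073^2043=142  3073^2044=2636  3073^2045=1506
  3073^2046=2799  3073^2047=1644  3073^2048=1029  3073^2049=3774  3073^2050=1139
  3073^2051=2706  3073^2052=3694  3073^2053=3708  3073^2054=3357  3073^2055=1173
  3073^2056=727  3073^2057=2333  3073^2058=935  3073^2059=2751  3073^2060=31
  3073^2061=631  3073^2062=3050  3073^2063=139  3073^2064=1303  3073^2065=1974
  3073^2066=1768  3073^2067=3553  3073^2068=202  3073^2069=1695  3073^2070=32
  3073^2071=3704  3073^2072=2894  3073^2073=1797  3073^2074=1981  3073^2075=3564
  3073^2076=2461
Found 2461 at exponent 2076.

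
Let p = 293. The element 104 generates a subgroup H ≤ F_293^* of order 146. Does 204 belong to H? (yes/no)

204 ∈ ⟨104⟩ iff 204^146 ≡ 1 (mod 293), since |⟨104⟩| = 146.
204^146 mod 293 = 292.
Since 292 ≠ 1, 204 does not lie in the subgroup.

no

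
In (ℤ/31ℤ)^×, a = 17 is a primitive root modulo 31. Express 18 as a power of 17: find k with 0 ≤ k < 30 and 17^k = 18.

Successive powers of 17 modulo 31:
  17^0=1  17^1=17  17^2=10  17^3=15  17^4=7  17^5=26
  17^6=8  17^7=12  17^8=18
So 17^8 ≡ 18 (mod 31), giving k = 8.

8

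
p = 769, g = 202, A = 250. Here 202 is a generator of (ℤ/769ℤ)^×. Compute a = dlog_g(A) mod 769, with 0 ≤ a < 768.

592

Baby-step giant-step with m = ceil(sqrt(768)) = 28.
Baby table (202^j mod 769 for j=0..27):
  0:1  1:202  2:47  3:266  4:671  5:198  6:8  7:78
  8:376  9:590  10:754  11:46  12:64  13:624  14:701  15:106
  16:649  17:368  18:512  19:378  20:225  21:79  22:578  23:637
  24:251  25:717  26:262  27:632
Giant step factor: 202^(-28) ≡ 77 (mod 769).
Scan 250·77^i mod 769 for i = 0, 1, …:
  i=0: 250   i=1: 25   i=2: 387   i=3: 577
  i=4: 596   i=5: 521   i=6: 129   i=7: 705
  i=8: 455   i=9: 430     …   i=20: 558
  i=21: 671
Match at i=21, j=4: a = 21·28 + 4 = 592.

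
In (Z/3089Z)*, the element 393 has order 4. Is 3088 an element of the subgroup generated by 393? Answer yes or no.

3088 ∈ ⟨393⟩ iff 3088^4 ≡ 1 (mod 3089), since |⟨393⟩| = 4.
3088^4 mod 3089 = 1.
Since 1 = 1, 3088 lies in the subgroup.

yes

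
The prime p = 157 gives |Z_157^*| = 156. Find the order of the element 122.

The order of 122 must divide p − 1 = 156 = 2^2 · 3 · 13.
Divisors: 1, 2, 3, 4, 6, 12, 13, 26, 39, 52, 78, 156.
Check each in increasing order: 122^1 ≡ 122;  122^2 ≡ 126;  122^3 ≡ 143;  122^4 ≡ 19;  122^6 ≡ 39;  122^12 ≡ 108;  122^13 ≡ 145;  122^26 ≡ 144;  122^39 ≡ 156;  122^52 ≡ 12;  122^78 ≡ 1.
Smallest exponent giving 1 is 78.

78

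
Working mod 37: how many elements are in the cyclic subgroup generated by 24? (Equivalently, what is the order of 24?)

The order of 24 must divide p − 1 = 36 = 2^2 · 3^2.
Divisors: 1, 2, 3, 4, 6, 9, 12, 18, 36.
Check each in increasing order: 24^1 ≡ 24;  24^2 ≡ 21;  24^3 ≡ 23;  24^4 ≡ 34;  24^6 ≡ 11;  24^9 ≡ 31;  24^12 ≡ 10;  24^18 ≡ 36;  24^36 ≡ 1.
Smallest exponent giving 1 is 36.

36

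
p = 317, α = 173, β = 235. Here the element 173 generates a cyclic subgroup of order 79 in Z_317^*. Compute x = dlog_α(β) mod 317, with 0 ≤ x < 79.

Baby-step giant-step with m = ceil(sqrt(79)) = 9.
Baby table (173^j mod 317 for j=0..8):
  0:1  1:173  2:131  3:156  4:43  5:148  6:244  7:51
  8:264
Giant step factor: 173^(-9) ≡ 251 (mod 317).
Scan 235·251^i mod 317 for i = 0, 1, …:
  i=0: 235   i=1: 23   i=2: 67   i=3: 16
  i=4: 212   i=5: 273   i=6: 51
Match at i=6, j=7: x = 6·9 + 7 = 61.

61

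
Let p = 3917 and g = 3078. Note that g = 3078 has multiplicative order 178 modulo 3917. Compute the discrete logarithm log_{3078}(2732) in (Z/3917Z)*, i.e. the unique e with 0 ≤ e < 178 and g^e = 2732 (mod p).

148

Baby-step giant-step with m = ceil(sqrt(178)) = 14.
Baby table (3078^j mod 3917 for j=0..13):
  0:1  1:3078  2:2778  3:3790  4:794  5:3641  6:461  7:1004
  8:3716  9:208  10:1753  11:2025  12:1003  13:638
Giant step factor: 3078^(-14) ≡ 2306 (mod 3917).
Scan 2732·2306^i mod 3917 for i = 0, 1, …:
  i=0: 2732   i=1: 1456   i=2: 667   i=3: 2638
  i=4: 127   i=5: 3004   i=6: 1968   i=7: 2322
  i=8: 3910   i=9: 3443   i=10: 3716
Match at i=10, j=8: e = 10·14 + 8 = 148.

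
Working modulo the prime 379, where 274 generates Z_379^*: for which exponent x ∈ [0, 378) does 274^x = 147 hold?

213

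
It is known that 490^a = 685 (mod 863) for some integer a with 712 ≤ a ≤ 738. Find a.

716

Compute 490^712 mod 863 = 520, then multiply by 490 repeatedly:
  490^712=520  490^713=215  490^714=64  490^715=292  490^716=685
Found 685 at exponent 716.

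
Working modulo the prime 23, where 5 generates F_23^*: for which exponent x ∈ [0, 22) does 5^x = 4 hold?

4

Successive powers of 5 modulo 23:
  5^0=1  5^1=5  5^2=2  5^3=10  5^4=4
So 5^4 ≡ 4 (mod 23), giving x = 4.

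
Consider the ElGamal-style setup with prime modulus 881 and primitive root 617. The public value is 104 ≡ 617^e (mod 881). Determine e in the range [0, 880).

Baby-step giant-step with m = ceil(sqrt(880)) = 30.
Baby table (617^j mod 881 for j=0..29):
  0:1  1:617  2:97  3:822  4:599  5:444  6:838  7:780
  8:234  9:775  10:673  11:290  12:87  13:819  14:510  15:153
  16:134  17:745  18:664  19:23  20:95  21:469  22:405  23:562
  24:521  25:773  26:320  27:96  28:205  29:502
Giant step factor: 617^(-30) ≡ 585 (mod 881).
Scan 104·585^i mod 881 for i = 0, 1, …:
  i=0: 104   i=1: 51   i=2: 762   i=3: 865
  i=4: 331   i=5: 696   i=6: 138   i=7: 559
  i=8: 164   i=9: 792     …   i=26: 529
  i=27: 234
Match at i=27, j=8: e = 27·30 + 8 = 818.

818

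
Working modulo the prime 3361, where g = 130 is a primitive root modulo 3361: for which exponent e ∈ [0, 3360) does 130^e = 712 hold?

Baby-step giant-step with m = ceil(sqrt(3360)) = 58.
Baby table (130^j mod 3361 for j=0..57):
  0:1  1:130  2:95  3:2267  4:2303  5:261  6:320  7:1268
  8:151  9:2825  10:901  11:2856  12:1570  13:2440  14:1266  15:3252
  16:2635  17:3089  18:1611  19:1048  20:1800  21:2091  22:2950  23:346
  24:1287  25:2621  26:1269  27:281  28:2920  29:3168  30:1798  31:1831
  32:2760  33:2534  34:42  35:2099  36:629  37:1106  38:2618  39:879
  40:3357  41:2841  42:2981  43:1015  44:871  45:2317  46:2081  47:1650
  48:2757  49:2144  50:3118  51:2020  52:442  53:323  54:1658  55:436
  56:2904  57:1088
Giant step factor: 130^(-58) ≡ 2285 (mod 3361).
Scan 712·2285^i mod 3361 for i = 0, 1, …:
  i=0: 712   i=1: 196   i=2: 847   i=3: 2820
  i=4: 663   i=5: 2505   i=6: 142   i=7: 1814
  i=8: 877   i=9: 789   i=10: 1369   i=11: 2435
  i=12: 1520   i=13: 1287
Match at i=13, j=24: e = 13·58 + 24 = 778.

778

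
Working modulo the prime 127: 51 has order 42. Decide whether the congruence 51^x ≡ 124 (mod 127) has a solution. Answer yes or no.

124 ∈ ⟨51⟩ iff 124^42 ≡ 1 (mod 127), since |⟨51⟩| = 42.
124^42 mod 127 = 107.
Since 107 ≠ 1, 124 does not lie in the subgroup.

no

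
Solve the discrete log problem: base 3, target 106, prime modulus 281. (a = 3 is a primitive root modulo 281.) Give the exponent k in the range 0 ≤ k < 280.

Baby-step giant-step with m = ceil(sqrt(280)) = 17.
Baby table (3^j mod 281 for j=0..16):
  0:1  1:3  2:9  3:27  4:81  5:243  6:167  7:220
  8:98  9:13  10:39  11:117  12:70  13:210  14:68  15:204
  16:50
Giant step factor: 3^(-17) ≡ 148 (mod 281).
Scan 106·148^i mod 281 for i = 0, 1, …:
  i=0: 106   i=1: 233   i=2: 202   i=3: 110
  i=4: 263   i=5: 146   i=6: 252   i=7: 204
Match at i=7, j=15: k = 7·17 + 15 = 134.

134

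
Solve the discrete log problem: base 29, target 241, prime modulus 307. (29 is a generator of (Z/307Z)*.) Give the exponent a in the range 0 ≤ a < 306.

35

Baby-step giant-step with m = ceil(sqrt(306)) = 18.
Baby table (29^j mod 307 for j=0..17):
  0:1  1:29  2:227  3:136  4:260  5:172  6:76  7:55
  8:60  9:205  10:112  11:178  12:250  13:189  14:262  15:230
  16:223  17:20
Giant step factor: 29^(-18) ≡ 9 (mod 307).
Scan 241·9^i mod 307 for i = 0, 1, …:
  i=0: 241   i=1: 20
Match at i=1, j=17: a = 1·18 + 17 = 35.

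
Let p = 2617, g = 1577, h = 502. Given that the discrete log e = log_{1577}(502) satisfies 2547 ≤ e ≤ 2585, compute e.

Compute 1577^2547 mod 2617 = 2320, then multiply by 1577 repeatedly:
  1577^2547=2320  1577^2548=74  1577^2549=1550  1577^2550=72  1577^2551=1013
  1577^2552=1131  1577^2553=1410  1577^2554=1737  1577^2555=1867  1577^2556=134
  1577^2557=1958  1577^2558=2323  1577^2559=2188  1577^2560=1270  1577^2561=785
  1577^2562=104  1577^2563=1754  1577^2564=2506  1577^2565=292  1577^2566=2509
  1577^2567=2406  1577^2568=2229  1577^2569=502
Found 502 at exponent 2569.

2569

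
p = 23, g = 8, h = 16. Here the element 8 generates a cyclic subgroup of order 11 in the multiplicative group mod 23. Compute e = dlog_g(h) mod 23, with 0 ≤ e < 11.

5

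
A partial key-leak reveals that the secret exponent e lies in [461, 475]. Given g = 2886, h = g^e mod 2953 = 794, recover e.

Compute 2886^461 mod 2953 = 1993, then multiply by 2886 repeatedly:
  2886^461=1993  2886^462=2307  2886^463=1940  2886^464=2905  2886^465=263
  2886^466=97  2886^467=2360  2886^468=1342  2886^469=1629  2886^470=118
  2886^471=953  2886^472=1115  2886^473=2073  2886^474=2853  2886^475=794
Found 794 at exponent 475.

475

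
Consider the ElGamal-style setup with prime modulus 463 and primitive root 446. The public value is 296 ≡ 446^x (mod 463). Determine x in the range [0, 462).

115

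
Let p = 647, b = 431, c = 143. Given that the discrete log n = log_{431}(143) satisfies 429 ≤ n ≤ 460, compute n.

Compute 431^429 mod 647 = 593, then multiply by 431 repeatedly:
  431^429=593  431^430=18  431^431=641  431^432=2  431^433=215
  431^434=144  431^435=599  431^436=16  431^437=426  431^438=505
  431^439=263  431^440=128  431^441=173  431^442=158  431^443=163
  431^444=377  431^445=90  431^446=617  431^447=10  431^448=428
  431^449=73  431^450=407  431^451=80  431^452=189  431^453=584
  431^454=21  431^455=640  431^456=218  431^457=143
Found 143 at exponent 457.

457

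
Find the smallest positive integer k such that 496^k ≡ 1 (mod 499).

83

The order of 496 must divide p − 1 = 498 = 2 · 3 · 83.
Divisors: 1, 2, 3, 6, 83, 166, 249, 498.
Check each in increasing order: 496^1 ≡ 496;  496^2 ≡ 9;  496^3 ≡ 472;  496^6 ≡ 230;  496^83 ≡ 1.
Smallest exponent giving 1 is 83.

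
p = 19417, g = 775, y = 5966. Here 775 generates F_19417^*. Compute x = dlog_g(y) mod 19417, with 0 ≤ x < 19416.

Baby-step giant-step with m = ceil(sqrt(19416)) = 140.
Baby table (775^j mod 19417 for j=0..139):
  0:1  1:775  2:18115  3:634  4:5925  5:9463  6:13616  7:8969
  8:19106  9:11396  10:16582  11:16413  12:1940  13:8391  14:17747  15:6689
  16:19053  17:9155  18:7920  19:2228  20:18004  21:11694  22:14528  23:16757
  24:16119  25:7094  26:2839  27:6104  28:12269  29:13562  30:5953  31:11746
  32:15994  33:7304  34:10253  35:4522  36:9490  37:15124  38:12649  39:16807
  40:16035  41:245  42:15122  43:11099  44:19411  45:14767  46:7812  47:15613
  48:3284  49:1473  50:15389  51:4437  52:1866  53:9292  54:17010  55:18024
  56:7777  57:7905  58:10020  59:18117  60:2184  61:3321  62:10731  63:6049
  64:8478  65:7504  66:9917  67:15960  68:371  69:15687  70:2383  71:2210
  72:4054  73:15713  74:3116  75:7192  76:1121  77:14427  78:16150  79:11702
  80:1311  81:6341  82:1774  83:15660  84:875  85:17947  86:6353  87:11074
  88:36  89:8483  90:11379  91:3407  92:19130  93:10579  94:4751  95:12212
  96:8221  97:2499  98:14442  99:8358  100:11589  101:10821  102:17548  103:7800
  104:6313  105:18908  106:13282  107:2540  108:7383  109:13227  110:18166  111:1325
  112:17191  113:2963  114:5119  115:6157  116:14510  117:2807  118:721  119:15099
  120:12691  121:10523  122:185  123:7456  124:11551  125:788  126:8773  127:3125
  128:14167  129:8820  130:716  131:11224  132:19201  133:7353  134:9394  135:18392
  136:1722  137:14194  138:10328  139:4396
Giant step factor: 775^(-140) ≡ 9566 (mod 19417).
Scan 5966·9566^i mod 19417 for i = 0, 1, …:
  i=0: 5966   i=1: 4193   i=2: 14133   i=3: 15124
Match at i=3, j=37: x = 3·140 + 37 = 457.

457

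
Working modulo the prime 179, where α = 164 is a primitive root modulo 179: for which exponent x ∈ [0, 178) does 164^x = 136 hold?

Baby-step giant-step with m = ceil(sqrt(178)) = 14.
Baby table (164^j mod 179 for j=0..13):
  0:1  1:164  2:46  3:26  4:147  5:122  6:139  7:63
  8:129  9:34  10:27  11:132  12:168  13:165
Giant step factor: 164^(-14) ≡ 52 (mod 179).
Scan 136·52^i mod 179 for i = 0, 1, …:
  i=0: 136   i=1: 91   i=2: 78   i=3: 118
  i=4: 50   i=5: 94   i=6: 55   i=7: 175
  i=8: 150   i=9: 103   i=10: 165
Match at i=10, j=13: x = 10·14 + 13 = 153.

153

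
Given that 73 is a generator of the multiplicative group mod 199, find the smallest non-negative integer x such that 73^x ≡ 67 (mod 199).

Baby-step giant-step with m = ceil(sqrt(198)) = 15.
Baby table (73^j mod 199 for j=0..14):
  0:1  1:73  2:155  3:171  4:145  5:38  6:187  7:119
  8:130  9:137  10:51  11:141  12:144  13:164  14:32
Giant step factor: 73^(-15) ≡ 88 (mod 199).
Scan 67·88^i mod 199 for i = 0, 1, …:
  i=0: 67   i=1: 125   i=2: 55   i=3: 64
  i=4: 60   i=5: 106   i=6: 174   i=7: 188
  i=8: 27   i=9: 187
Match at i=9, j=6: x = 9·15 + 6 = 141.

141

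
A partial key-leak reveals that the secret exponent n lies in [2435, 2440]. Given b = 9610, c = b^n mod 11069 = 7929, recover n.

2435

Compute 9610^2435 mod 11069 = 7929, then multiply by 9610 repeatedly:
  9610^2435=7929
Found 7929 at exponent 2435.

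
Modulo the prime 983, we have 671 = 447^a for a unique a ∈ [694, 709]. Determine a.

694

Compute 447^694 mod 983 = 671, then multiply by 447 repeatedly:
  447^694=671
Found 671 at exponent 694.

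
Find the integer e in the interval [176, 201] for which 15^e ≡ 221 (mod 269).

191

Compute 15^176 mod 269 = 142, then multiply by 15 repeatedly:
  15^176=142  15^177=247  15^178=208  15^179=161  15^180=263
  15^181=179  15^182=264  15^183=194  15^184=220  15^185=72
  15^186=4  15^187=60  15^188=93  15^189=50  15^190=212
  15^191=221
Found 221 at exponent 191.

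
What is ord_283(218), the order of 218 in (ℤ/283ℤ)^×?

141

The order of 218 must divide p − 1 = 282 = 2 · 3 · 47.
Divisors: 1, 2, 3, 6, 47, 94, 141, 282.
Check each in increasing order: 218^1 ≡ 218;  218^2 ≡ 263;  218^3 ≡ 168;  218^6 ≡ 207;  218^47 ≡ 44;  218^94 ≡ 238;  218^141 ≡ 1.
Smallest exponent giving 1 is 141.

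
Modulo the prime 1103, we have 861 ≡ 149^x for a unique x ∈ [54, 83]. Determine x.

81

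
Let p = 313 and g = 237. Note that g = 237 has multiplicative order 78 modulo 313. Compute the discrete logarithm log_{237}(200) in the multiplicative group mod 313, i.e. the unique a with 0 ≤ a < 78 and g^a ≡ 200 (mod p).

Baby-step giant-step with m = ceil(sqrt(78)) = 9.
Baby table (237^j mod 313 for j=0..8):
  0:1  1:237  2:142  3:163  4:132  5:297  6:277  7:232
  8:209
Giant step factor: 237^(-9) ≡ 210 (mod 313).
Scan 200·210^i mod 313 for i = 0, 1, …:
  i=0: 200   i=1: 58   i=2: 286   i=3: 277
Match at i=3, j=6: a = 3·9 + 6 = 33.

33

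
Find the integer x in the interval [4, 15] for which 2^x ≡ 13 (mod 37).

Compute 2^4 mod 37 = 16, then multiply by 2 repeatedly:
  2^4=16  2^5=32  2^6=27  2^7=17  2^8=34
  2^9=31  2^10=25  2^11=13
Found 13 at exponent 11.

11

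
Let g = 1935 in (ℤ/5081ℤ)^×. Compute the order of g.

5080

The order of 1935 must divide p − 1 = 5080 = 2^3 · 5 · 127.
Divisors: 1, 2, 4, 5, 8, 10, 20, 40, 127, 254, 508, 635, 1016, 1270, 2540, 5080.
Check each in increasing order: 1935^1 ≡ 1935;  1935^2 ≡ 4609;  1935^4 ≡ 4301;  1935^5 ≡ 4838;  1935^8 ≡ 3761;  1935^10 ≡ 3158;  1935^20 ≡ 4042;  1935^40 ≡ 2349;  1935^127 ≡ 2314;  1935^254 ≡ 4303;  1935^508 ≡ 645;  1935^635 ≡ 3797;  1935^1016 ≡ 4464;  1935^1270 ≡ 2412;  1935^2540 ≡ 5080;  1935^5080 ≡ 1.
Smallest exponent giving 1 is 5080.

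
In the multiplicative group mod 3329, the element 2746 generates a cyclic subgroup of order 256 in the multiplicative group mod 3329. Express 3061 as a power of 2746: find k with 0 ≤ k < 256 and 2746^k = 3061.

Baby-step giant-step with m = ceil(sqrt(256)) = 16.
Baby table (2746^j mod 3329 for j=0..15):
  0:1  1:2746  2:331  3:109  4:3033  5:2789  6:1894  7:1026
  8:1062  9:48  10:1977  11:2572  12:1903  13:2437  14:712  15:1029
Giant step factor: 2746^(-16) ≡ 2481 (mod 3329).
Scan 3061·2481^i mod 3329 for i = 0, 1, …:
  i=0: 3061   i=1: 892   i=2: 2596   i=3: 2390
  i=4: 641   i=5: 2388   i=6: 2337   i=7: 2308
  i=8: 268   i=9: 2437
Match at i=9, j=13: k = 9·16 + 13 = 157.

157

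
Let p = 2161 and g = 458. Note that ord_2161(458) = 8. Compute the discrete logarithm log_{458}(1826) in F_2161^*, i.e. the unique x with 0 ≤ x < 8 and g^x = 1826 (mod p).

7

Successive powers of 458 modulo 2161:
  458^0=1  458^1=458  458^2=147  458^3=335  458^4=2160  458^5=1703
  458^6=2014  458^7=1826
So 458^7 ≡ 1826 (mod 2161), giving x = 7.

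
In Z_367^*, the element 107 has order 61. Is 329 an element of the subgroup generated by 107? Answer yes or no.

yes

329 ∈ ⟨107⟩ iff 329^61 ≡ 1 (mod 367), since |⟨107⟩| = 61.
329^61 mod 367 = 1.
Since 1 = 1, 329 lies in the subgroup.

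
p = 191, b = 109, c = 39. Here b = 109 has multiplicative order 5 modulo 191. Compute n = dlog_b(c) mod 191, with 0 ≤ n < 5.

Successive powers of 109 modulo 191:
  109^0=1  109^1=109  109^2=39
So 109^2 ≡ 39 (mod 191), giving n = 2.

2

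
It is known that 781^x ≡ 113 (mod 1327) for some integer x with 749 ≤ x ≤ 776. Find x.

771

Compute 781^749 mod 1327 = 1110, then multiply by 781 repeatedly:
  781^749=1110  781^750=379  781^751=78  781^752=1203  781^753=27
  781^754=1182  781^755=877  781^756=205  781^757=865  781^758=122
  781^759=1065  781^760=1063  781^761=828  781^762=419  781^763=797
  781^764=94  781^765=429  781^766=645  781^767=812  781^768=1193
  781^769=179  781^770=464  781^771=113
Found 113 at exponent 771.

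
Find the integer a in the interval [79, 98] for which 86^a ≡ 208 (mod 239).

89

Compute 86^79 mod 239 = 207, then multiply by 86 repeatedly:
  86^79=207  86^80=116  86^81=177  86^82=165  86^83=89
  86^84=6  86^85=38  86^86=161  86^87=223  86^88=58
  86^89=208
Found 208 at exponent 89.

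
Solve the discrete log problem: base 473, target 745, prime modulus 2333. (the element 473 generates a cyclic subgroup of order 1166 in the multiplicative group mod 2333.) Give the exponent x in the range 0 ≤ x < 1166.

Baby-step giant-step with m = ceil(sqrt(1166)) = 35.
Baby table (473^j mod 2333 for j=0..34):
  0:1  1:473  2:2094  3:1270  4:1129  5:2093  6:797  7:1368
  8:823  9:2001  10:1608  11:26  12:633  13:785  14:358  15:1358
  16:759  17:2058  18:573  19:401  20:700  21:2147  22:676  23:127
  24:1746  25:2309  26:313  27:1070  28:2182  29:900  30:1094  31:1869
  32:2163  33:1245  34:969
Giant step factor: 473^(-35) ≡ 1663 (mod 2333).
Scan 745·1663^i mod 2333 for i = 0, 1, …:
  i=0: 745   i=1: 112   i=2: 1949   i=3: 650
  i=4: 771   i=5: 1356   i=6: 1350   i=7: 704
  i=8: 1919   i=9: 2086   i=10: 2180   i=11: 2191
  i=12: 1820   i=13: 759
Match at i=13, j=16: x = 13·35 + 16 = 471.

471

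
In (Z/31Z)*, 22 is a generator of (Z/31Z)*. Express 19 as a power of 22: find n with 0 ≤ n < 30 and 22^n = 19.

Successive powers of 22 modulo 31:
  22^0=1  22^1=22  22^2=19
So 22^2 ≡ 19 (mod 31), giving n = 2.

2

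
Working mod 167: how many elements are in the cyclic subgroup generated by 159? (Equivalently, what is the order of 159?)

166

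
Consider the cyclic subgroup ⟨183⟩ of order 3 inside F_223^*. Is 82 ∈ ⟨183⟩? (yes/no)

no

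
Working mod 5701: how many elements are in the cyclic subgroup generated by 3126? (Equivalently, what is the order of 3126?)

75

The order of 3126 must divide p − 1 = 5700 = 2^2 · 3 · 5^2 · 19.
Divisors: 1, 2, 3, 4, 5, 6, 10, 12, 15, 19, 20, 25, 30, 38, 50, 57, 60, 75, 76, 95, 100, 114, 150, 190, 228, 285, 300, 380, 475, 570, 950, 1140, 1425, 1900, 2850, 5700.
Check each in increasing order: 3126^1 ≡ 3126;  3126^2 ≡ 362;  3126^3 ≡ 2814;  3126^4 ≡ 5622;  3126^5 ≡ 3890;  3126^6 ≡ 5608;  3126^10 ≡ 1646;  3126^12 ≡ 2948;  3126^15 ≡ 717;  3126^19 ≡ 367;  3126^20 ≡ 1341;  3126^25 ≡ 75;  3126^30 ≡ 999;  3126^38 ≡ 3566;  3126^50 ≡ 5625;  3126^57 ≡ 3193;  3126^60 ≡ 326;  3126^75 ≡ 1.
Smallest exponent giving 1 is 75.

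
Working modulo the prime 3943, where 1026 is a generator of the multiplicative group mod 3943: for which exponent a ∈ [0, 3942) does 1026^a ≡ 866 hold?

Baby-step giant-step with m = ceil(sqrt(3942)) = 63.
Baby table (1026^j mod 3943 for j=0..62):
  0:1  1:1026  2:3838  3:2674  4:3139  5:3126  6:1617  7:2982
  8:3707  9:2330  10:1122  11:3759  12:480  13:3548  14:859  15:2045
  16:494  17:2140  18:3332  19:51  20:1067  21:2531  22:2312  23:2369
  24:1706  25:3607  26:2248  27:3736  28:540  29:2020  30:2445  31:822
  32:3513  33:436  34:1777  35:1536  36:2679  37:383  38:2601  39:3158
  40:2905  41:3565  42:2529  43:260  44:2579  45:301  46:1272  47:3882
  48:502  49:2462  50:2492  51:1728  52:2521  53:3881  54:3419  55:2567
  56:3761  57:2532  58:3338  59:2264  60:437  61:2803  62:1431
Giant step factor: 1026^(-63) ≡ 316 (mod 3943).
Scan 866·316^i mod 3943 for i = 0, 1, …:
  i=0: 866   i=1: 1589   i=2: 1363   i=3: 921
  i=4: 3197   i=5: 844   i=6: 2523   i=7: 782
  i=8: 2646   i=9: 220     …   i=58: 3002
  i=59: 2312
Match at i=59, j=22: a = 59·63 + 22 = 3739.

3739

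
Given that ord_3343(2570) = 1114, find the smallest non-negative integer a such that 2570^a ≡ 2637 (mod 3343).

853

Baby-step giant-step with m = ceil(sqrt(1114)) = 34.
Baby table (2570^j mod 3343 for j=0..33):
  0:1  1:2570  2:2475  3:2364  4:1249  5:650  6:2343  7:767
  8:2163  9:2844  10:1282  11:1885  12:443  13:1890  14:3264  15:893
  16:1712  17:452  18:1619  19:2138  20:2111  21:2924  22:2959  23:2648
  24:2355  25:1520  26:1776  27:1125  28:2898  29:2999  30:1815  31:1065
  32:2476  33:1591
Giant step factor: 2570^(-34) ≡ 3071 (mod 3343).
Scan 2637·3071^i mod 3343 for i = 0, 1, …:
  i=0: 2637   i=1: 1481   i=2: 1671   i=3: 136
  i=4: 3124   i=5: 2737   i=6: 1025   i=7: 2012
  i=8: 988   i=9: 2047     …   i=24: 1417
  i=25: 2364
Match at i=25, j=3: a = 25·34 + 3 = 853.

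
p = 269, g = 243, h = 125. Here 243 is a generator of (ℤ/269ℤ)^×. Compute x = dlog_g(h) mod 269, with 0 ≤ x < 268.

Baby-step giant-step with m = ceil(sqrt(268)) = 17.
Baby table (243^j mod 269 for j=0..16):
  0:1  1:243  2:138  3:178  4:214  5:85  6:211  7:163
  8:66  9:167  10:231  11:181  12:136  13:230  14:207  15:267
  16:52
Giant step factor: 243^(-17) ≡ 192 (mod 269).
Scan 125·192^i mod 269 for i = 0, 1, …:
  i=0: 125   i=1: 59   i=2: 30   i=3: 111
  i=4: 61   i=5: 145   i=6: 133   i=7: 250
  i=8: 118   i=9: 60     …   i=13: 266
  i=14: 231
Match at i=14, j=10: x = 14·17 + 10 = 248.

248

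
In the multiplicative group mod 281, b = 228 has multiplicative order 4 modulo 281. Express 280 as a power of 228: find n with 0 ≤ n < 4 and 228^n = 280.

Successive powers of 228 modulo 281:
  228^0=1  228^1=228  228^2=280
So 228^2 ≡ 280 (mod 281), giving n = 2.

2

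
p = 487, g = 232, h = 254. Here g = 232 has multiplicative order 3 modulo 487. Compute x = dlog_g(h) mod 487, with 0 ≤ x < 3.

2

Successive powers of 232 modulo 487:
  232^0=1  232^1=232  232^2=254
So 232^2 ≡ 254 (mod 487), giving x = 2.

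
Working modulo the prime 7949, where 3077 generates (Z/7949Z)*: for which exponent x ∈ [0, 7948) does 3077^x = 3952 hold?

Baby-step giant-step with m = ceil(sqrt(7948)) = 90.
Baby table (3077^j mod 7949 for j=0..89):
  0:1  1:3077  2:670  3:2799  4:3756  5:7315  6:4636  7:4466
  8:6010  9:3396  10:4506  11:1906  12:6349  13:5180  14:1115  15:4836
  16:7793  17:4877  18:6766  19:551  20:2290  21:3516  22:143  23:2816
  24:422  25:2807  26:4525  27:4726  28:3181  29:2718  30:938  31:739
  32:489  33:2292  34:1721  35:1483  36:465  37:7934  38:1539  39:5848
  40:5709  41:7252  42:1561  43:2001  44:4551  45:5238  46:4703  47:3951
  48:3206  49:153  50:1790  51:7122  52:6950  53:2340  54:6335  55:1847
  56:7633  57:5395  58:2903  59:5804  60:5454  61:1619  62:5589  63:3666
  64:651  65:7928  66:6924  67:1828  68:4813  69:614  70:5365  71:5981
  72:1602  73:974  74:225  75:762  76:7668  77:1804  78:2506  79:432
  80:1781  81:3276  82:920  83:996  84:4327  85:7553  86:5654  87:4946
  88:4456  89:7036
Giant step factor: 3077^(-90) ≡ 6556 (mod 7949).
Scan 3952·6556^i mod 7949 for i = 0, 1, …:
  i=0: 3952   i=1: 3521   i=2: 7729   i=3: 4398
  i=4: 2265   i=5: 608   i=6: 3599   i=7: 2412
  i=8: 2511   i=9: 7686     …   i=86: 6636
  i=87: 739
Match at i=87, j=31: x = 87·90 + 31 = 7861.

7861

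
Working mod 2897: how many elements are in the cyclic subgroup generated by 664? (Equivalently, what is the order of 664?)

1448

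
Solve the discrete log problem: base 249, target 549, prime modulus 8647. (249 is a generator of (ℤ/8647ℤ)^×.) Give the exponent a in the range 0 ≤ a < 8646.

5322

Baby-step giant-step with m = ceil(sqrt(8646)) = 93.
Baby table (249^j mod 8647 for j=0..92):
  0:1  1:249  2:1472  3:3354  4:5034  5:8298  6:8216  7:5092
  8:5446  9:7122  10:743  11:3420  12:4174  13:1686  14:4758  15:103
  16:8353  17:4617  18:8229  19:8329  20:7288  21:7489  22:5656  23:7530
  24:7218  25:7353  26:6380  27:6219  28:718  29:5842  30:1962  31:4306
  32:8613  33:181  34:1834  35:7022  36:1784  37:3219  38:6007  39:8459
  40:5070  41:8615  42:679  43:4778  44:5083  45:3205  46:2521  47:5145
  48:1349  49:7315  50:5565  51:2165  52:2971  53:4784  54:6577  55:3390
  56:5351  57:761  58:7902  59:4729  60:1529  61:253  62:2468  63:595
  64:1156  65:2493  66:6820  67:3368  68:8520  69:2965  70:3290  71:6392
  72:560  73:1088  74:2855  75:1841  76:118  77:3441  78:756  79:6657
  80:6016  81:2053  82:1024  83:4213  84:2750  85:1637  86:1204  87:5798
  88:8300  89:67  90:8036  91:3507  92:8543
Giant step factor: 249^(-93) ≡ 6149 (mod 8647).
Scan 549·6149^i mod 8647 for i = 0, 1, …:
  i=0: 549   i=1: 3471   i=2: 2383   i=3: 5049
  i=4: 3571   i=5: 3346   i=6: 3341   i=7: 7184
  i=8: 5540   i=9: 4927     …   i=56: 8419
  i=57: 7489
Match at i=57, j=21: a = 57·93 + 21 = 5322.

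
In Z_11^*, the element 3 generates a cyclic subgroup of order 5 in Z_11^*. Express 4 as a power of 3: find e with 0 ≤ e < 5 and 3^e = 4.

4

Successive powers of 3 modulo 11:
  3^0=1  3^1=3  3^2=9  3^3=5  3^4=4
So 3^4 ≡ 4 (mod 11), giving e = 4.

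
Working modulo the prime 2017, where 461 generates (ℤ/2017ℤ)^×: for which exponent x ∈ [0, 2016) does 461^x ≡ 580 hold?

Baby-step giant-step with m = ceil(sqrt(2016)) = 45.
Baby table (461^j mod 2017 for j=0..44):
  0:1  1:461  2:736  3:440  4:1140  5:1120  6:1985  7:1384
  8:652  9:39  10:1843  11:466  12:1024  13:86  14:1323  15:769
  16:1534  17:1224  18:1521  19:1282  20:21  21:1613  22:1337  23:1172
  24:1753  25:1333  26:1345  27:826  28:1590  29:819  30:380  31:1718
  32:1334  33:1806  34:1562  35:13  36:1959  37:1500  38:1686  39:701
  40:441  41:1601  42:1856  43:408  44:507
Giant step factor: 461^(-45) ≡ 354 (mod 2017).
Scan 580·354^i mod 2017 for i = 0, 1, …:
  i=0: 580   i=1: 1603   i=2: 685   i=3: 450
  i=4: 1974   i=5: 914   i=6: 836   i=7: 1462
  i=8: 1196   i=9: 1831   i=10: 717   i=11: 1693
  i=12: 273   i=13: 1843
Match at i=13, j=10: x = 13·45 + 10 = 595.

595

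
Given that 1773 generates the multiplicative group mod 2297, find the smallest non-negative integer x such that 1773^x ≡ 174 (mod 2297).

1835

Baby-step giant-step with m = ceil(sqrt(2296)) = 48.
Baby table (1773^j mod 2297 for j=0..47):
  0:1  1:1773  2:1233  3:1662  4:1972  5:322  6:1250  7:1942
  8:2260  9:1012  10:319  11:525  12:540  13:1868  14:1987  15:1650
  16:1369  17:1605  18:1979  19:1248  20:693  21:2091  22:2282  23:969
  24:2178  25:337  26:281  27:2061  28:1923  29:731  30:555  31:899
  32:2106  33:1313  34:1088  35:1841  36:56  37:517  38:138  39:1192
  40:176  41:1953  42:1090  43:793  44:225  45:1544  46:1785  47:1836
Giant step factor: 1773^(-48) ≡ 2097 (mod 2297).
Scan 174·2097^i mod 2297 for i = 0, 1, …:
  i=0: 174   i=1: 1952   i=2: 90   i=3: 376
  i=4: 601   i=5: 1541   i=6: 1895   i=7: 5
  i=8: 1297   i=9: 161     …   i=37: 1433
  i=38: 525
Match at i=38, j=11: x = 38·48 + 11 = 1835.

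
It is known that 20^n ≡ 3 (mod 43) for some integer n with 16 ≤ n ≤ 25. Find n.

Compute 20^16 mod 43 = 38, then multiply by 20 repeatedly:
  20^16=38  20^17=29  20^18=21  20^19=33  20^20=15
  20^21=42  20^22=23  20^23=30  20^24=41  20^25=3
Found 3 at exponent 25.

25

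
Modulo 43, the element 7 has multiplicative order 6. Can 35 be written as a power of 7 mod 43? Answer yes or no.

no

35 ∈ ⟨7⟩ iff 35^6 ≡ 1 (mod 43), since |⟨7⟩| = 6.
35^6 mod 43 = 16.
Since 16 ≠ 1, 35 does not lie in the subgroup.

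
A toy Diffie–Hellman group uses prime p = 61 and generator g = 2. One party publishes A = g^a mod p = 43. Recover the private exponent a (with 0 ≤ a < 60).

Baby-step giant-step with m = ceil(sqrt(60)) = 8.
Baby table (2^j mod 61 for j=0..7):
  0:1  1:2  2:4  3:8  4:16  5:32  6:3  7:6
Giant step factor: 2^(-8) ≡ 56 (mod 61).
Scan 43·56^i mod 61 for i = 0, 1, …:
  i=0: 43   i=1: 29   i=2: 38   i=3: 54
  i=4: 35   i=5: 8
Match at i=5, j=3: a = 5·8 + 3 = 43.

43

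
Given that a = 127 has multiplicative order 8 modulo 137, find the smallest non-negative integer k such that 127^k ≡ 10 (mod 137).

Successive powers of 127 modulo 137:
  127^0=1  127^1=127  127^2=100  127^3=96  127^4=136  127^5=10
So 127^5 ≡ 10 (mod 137), giving k = 5.

5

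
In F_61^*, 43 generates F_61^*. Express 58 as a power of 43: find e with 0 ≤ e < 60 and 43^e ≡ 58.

12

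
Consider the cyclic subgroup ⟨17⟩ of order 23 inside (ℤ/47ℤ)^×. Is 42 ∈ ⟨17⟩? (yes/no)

42 ∈ ⟨17⟩ iff 42^23 ≡ 1 (mod 47), since |⟨17⟩| = 23.
42^23 mod 47 = 1.
Since 1 = 1, 42 lies in the subgroup.

yes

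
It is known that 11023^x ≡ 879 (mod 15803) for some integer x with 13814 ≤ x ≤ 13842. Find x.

13817

Compute 11023^13814 mod 15803 = 7747, then multiply by 11023 repeatedly:
  11023^13814=7747  11023^13815=11572  11023^13816=12143  11023^13817=879
Found 879 at exponent 13817.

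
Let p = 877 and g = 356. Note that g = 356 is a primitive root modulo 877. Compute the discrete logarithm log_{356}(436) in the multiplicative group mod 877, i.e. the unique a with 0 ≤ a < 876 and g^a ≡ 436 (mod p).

Baby-step giant-step with m = ceil(sqrt(876)) = 30.
Baby table (356^j mod 877 for j=0..29):
  0:1  1:356  2:448  3:751  4:748  5:557  6:90  7:468
  8:855  9:61  10:668  11:141  12:207  13:24  14:651  15:228
  16:484  17:412  18:213  19:406  20:708  21:349  22:587  23:246
  24:753  25:583  26:576  27:715  28:210  29:215
Giant step factor: 356^(-30) ≡ 746 (mod 877).
Scan 436·746^i mod 877 for i = 0, 1, …:
  i=0: 436   i=1: 766   i=2: 509   i=3: 850
  i=4: 29   i=5: 586   i=6: 410   i=7: 664
  i=8: 716   i=9: 43     …   i=21: 642
  i=22: 90
Match at i=22, j=6: a = 22·30 + 6 = 666.

666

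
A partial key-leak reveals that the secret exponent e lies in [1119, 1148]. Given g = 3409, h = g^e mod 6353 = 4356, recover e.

Compute 3409^1119 mod 6353 = 5076, then multiply by 3409 repeatedly:
  3409^1119=5076  3409^1120=4865  3409^1121=3455  3409^1122=5986  3409^1123=438
  3409^1124=187  3409^1125=2183  3409^1126=2484  3409^1127=5760  3409^1128=5070
  3409^1129=3470  3409^1130=6297  3409^1131=6039  3409^1132=3231  3409^1133=4730
  3409^1134=656  3409^1135=48  3409^1136=4807  3409^1137=2676  3409^1138=5929
  3409^1139=3068  3409^1140=1774  3409^1141=5863  3409^1142=429  3409^1143=1271
  3409^1144=93  3409^1145=5740  3409^1146=420  3409^1147=2355  3409^1148=4356
Found 4356 at exponent 1148.

1148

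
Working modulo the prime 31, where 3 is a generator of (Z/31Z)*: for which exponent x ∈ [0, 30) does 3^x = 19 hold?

4

Successive powers of 3 modulo 31:
  3^0=1  3^1=3  3^2=9  3^3=27  3^4=19
So 3^4 ≡ 19 (mod 31), giving x = 4.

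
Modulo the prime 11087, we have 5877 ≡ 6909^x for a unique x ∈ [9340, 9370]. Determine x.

Compute 6909^9340 mod 11087 = 3377, then multiply by 6909 repeatedly:
  6909^9340=3377  6909^9341=4645  6909^9342=6527  6909^9343=4214  6909^9344=64
  6909^9345=9783  6909^9346=4395  6909^9347=8849  6909^9348=4023  6909^9349=10885
  6909^9350=1344  6909^9351=5877
Found 5877 at exponent 9351.

9351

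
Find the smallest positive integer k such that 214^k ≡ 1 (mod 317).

158

The order of 214 must divide p − 1 = 316 = 2^2 · 79.
Divisors: 1, 2, 4, 79, 158, 316.
Check each in increasing order: 214^1 ≡ 214;  214^2 ≡ 148;  214^4 ≡ 31;  214^79 ≡ 316;  214^158 ≡ 1.
Smallest exponent giving 1 is 158.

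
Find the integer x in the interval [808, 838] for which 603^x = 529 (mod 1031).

816

Compute 603^808 mod 1031 = 176, then multiply by 603 repeatedly:
  603^808=176  603^809=966  603^810=1014  603^811=59  603^812=523
  603^813=914  603^814=588  603^815=931  603^816=529
Found 529 at exponent 816.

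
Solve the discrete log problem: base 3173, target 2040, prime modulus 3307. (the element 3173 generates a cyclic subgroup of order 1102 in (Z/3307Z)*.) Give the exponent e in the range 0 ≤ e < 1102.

Baby-step giant-step with m = ceil(sqrt(1102)) = 34.
Baby table (3173^j mod 3307 for j=0..33):
  0:1  1:3173  2:1421  3:1392  4:1971  5:446  6:3069  7:2129
  8:2423  9:2711  10:496  11:2983  12:425  13:2576  14:2051  15:2954
  16:1004  17:1051  18:1367  19:2014  20:1298  21:1339  22:2459  23:1194
  24:2047  25:183  26:1934  27:2097  28:97  29:230  30:2250  31:2744
  32:2688  33:271
Giant step factor: 3173^(-34) ≡ 105 (mod 3307).
Scan 2040·105^i mod 3307 for i = 0, 1, …:
  i=0: 2040   i=1: 2552   i=2: 93   i=3: 3151
  i=4: 155   i=5: 3047   i=6: 2463   i=7: 669
  i=8: 798   i=9: 1115     …   i=28: 908
  i=29: 2744
Match at i=29, j=31: e = 29·34 + 31 = 1017.

1017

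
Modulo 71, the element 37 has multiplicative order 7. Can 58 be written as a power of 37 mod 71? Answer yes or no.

⟨37⟩ has order 7; its elements mod 71 are {1, 20, 30, 32, 37, 45, 48}.
58 is not in this set.

no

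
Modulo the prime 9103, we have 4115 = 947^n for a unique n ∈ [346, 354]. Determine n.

Compute 947^346 mod 9103 = 4115, then multiply by 947 repeatedly:
  947^346=4115
Found 4115 at exponent 346.

346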